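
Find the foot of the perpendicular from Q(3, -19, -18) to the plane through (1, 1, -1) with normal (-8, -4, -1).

(11, -15, -17)

n = (-8, -4, -1), |n|² = 81, and n·Q − (-11) = 81.
t = 81/81 = 1, so the foot is Q − t·n = (3, -19, -18) − 1·(-8, -4, -1) = (11, -15, -17).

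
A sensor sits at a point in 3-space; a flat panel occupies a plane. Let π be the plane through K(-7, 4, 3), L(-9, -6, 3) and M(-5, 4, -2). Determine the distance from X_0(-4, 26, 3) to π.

7/√30

KL = (-2, -10, 0) and KM = (2, 0, -5), so a normal is n = KL × KM = (50, -10, 20).
Then n·(-4, 26, 3) - (-330) = -70.
|n| = √(2500 + 100 + 400) = 10√30, so the distance is |-70|/(10√30) = 7√30/30.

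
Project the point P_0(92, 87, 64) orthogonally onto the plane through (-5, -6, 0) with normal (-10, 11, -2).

(266/3, 272/3, 190/3)

n = (-10, 11, -2), |n|² = 225, and n·P_0 − (-16) = -75.
t = -75/225 = -1/3, so the foot is P_0 − t·n = (92, 87, 64) − (-1/3)·(-10, 11, -2) = (266/3, 272/3, 190/3).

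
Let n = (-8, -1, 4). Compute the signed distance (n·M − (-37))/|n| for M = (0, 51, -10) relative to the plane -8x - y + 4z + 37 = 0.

n·M − (-37) = -54.
|n| = 9, so the signed distance is -54/9 = -6.

-6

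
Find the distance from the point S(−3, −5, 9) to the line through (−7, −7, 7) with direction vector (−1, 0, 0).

Direction vector d = (−1, 0, 0).
AP = (4, 2, 2); AP·d = -4, |AP|² = 24, |d|² = 1.
distance² = |AP|² − (AP·d)²/|d|² = 24 − 16/1 = 8, so the distance is 2√2.

2√2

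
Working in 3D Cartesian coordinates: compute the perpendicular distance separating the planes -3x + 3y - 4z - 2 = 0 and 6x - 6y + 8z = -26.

Divide the second equation by -2 to match normals: -3x + 3y - 4z = 13.
Both planes have normal n = (-3, 3, -4), |n| = √34. Any point on the first plane is at distance |13 − 2|/|n| = 11/√34 from the second.

11√34/34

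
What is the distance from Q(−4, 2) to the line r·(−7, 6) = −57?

97√85/85

d = |(-7)·(-4) + 6·2 − (-57)| / √(49 + 36) = |97|/√85 = 97√85/85.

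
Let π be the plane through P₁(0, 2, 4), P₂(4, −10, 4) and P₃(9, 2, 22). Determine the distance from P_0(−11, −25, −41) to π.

P₁P₂ = (4, −12, 0) and P₁P₃ = (9, 0, 18), so a normal is n = P₁P₂ × P₁P₃ = (−216, −72, 108).
d = |(-216)·(-11) + (-72)·(-25) + 108·(-41) − 288| / √(46656 + 5184 + 11664) = |-540| / 252 = 15/7.

15/7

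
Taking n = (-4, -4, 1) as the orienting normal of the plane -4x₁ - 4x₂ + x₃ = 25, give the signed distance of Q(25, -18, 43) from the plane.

n·Q − 25 = -10.
|n| = √33, so the signed distance is -10√33/33.

-10√33/33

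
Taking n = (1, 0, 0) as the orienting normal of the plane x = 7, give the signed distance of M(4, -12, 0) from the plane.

-3

n·M − 7 = -3.
|n| = 1, so the signed distance is -3/1 = -3.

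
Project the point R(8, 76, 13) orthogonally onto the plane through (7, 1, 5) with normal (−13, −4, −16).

(-5, 72, -3)

The perpendicular from R has direction n = (−13, −4, −16): r = (8, 76, 13) + λ(−13, −4, −16).
Substitute into the plane: n·(R + λn) = -175 gives -616 + 441λ = -175, so λ = 1.
Foot = (8, 76, 13) + 1·(−13, −4, −16) = (−5, 72, −3).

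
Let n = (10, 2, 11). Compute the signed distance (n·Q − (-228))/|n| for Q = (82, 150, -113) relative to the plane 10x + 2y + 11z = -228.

n·Q − (-228) = 105.
|n| = 15, so the signed distance is 105/15 = 7.

7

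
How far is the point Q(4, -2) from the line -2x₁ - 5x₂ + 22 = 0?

The normal to the line is n = (-2, -5) with |n| = √29.
|n·Q − (-22)| = |2 − (-22)| = 24, so the distance is 24/√29 = 24√29/29.

24/√29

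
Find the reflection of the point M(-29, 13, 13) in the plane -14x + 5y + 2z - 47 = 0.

n = (-14, 5, 2), |n|² = 225, n·M − 47 = 450, so t = 450/225 = 2.
Foot F = M − 2·n = (-1, 3, 9); the reflection is 2F − M = (27, -7, 5).

(27, -7, 5)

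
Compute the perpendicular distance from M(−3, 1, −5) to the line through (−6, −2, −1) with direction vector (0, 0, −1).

Direction vector d = (0, 0, −1).
AP = (3, 3, −4); AP·d = 4, |AP|² = 34, |d|² = 1.
distance² = |AP|² − (AP·d)²/|d|² = 34 − 16/1 = 18, so the distance is 3√2.

3√2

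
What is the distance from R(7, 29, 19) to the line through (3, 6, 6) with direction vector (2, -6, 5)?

Direction vector d = (2, -6, 5).
AP = (4, 23, 13); AP·d = -65, |AP|² = 714, |d|² = 65.
distance² = |AP|² − (AP·d)²/|d|² = 714 − 4225/65 = 649, so the distance is √649.

√649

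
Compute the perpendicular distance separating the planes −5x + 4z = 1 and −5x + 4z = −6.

7√41/41

Both planes have normal n = (−5, 0, 4), |n| = √41. Any point on the first plane is at distance |(-6) − 1|/|n| = 7/√41 = 7√41/41 from the second.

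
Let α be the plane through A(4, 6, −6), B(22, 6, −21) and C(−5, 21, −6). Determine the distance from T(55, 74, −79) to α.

3√70/10

AB = (18, 0, −15) and AC = (−9, 15, 0), so a normal is n = AB × AC = (225, 135, 270).
n = (225, 135, 270); n·P − 90 = 945; |n| = 45√70; distance = 945/(45√70) = 3√70/10.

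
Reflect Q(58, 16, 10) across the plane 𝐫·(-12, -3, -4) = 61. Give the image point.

With n = (-12, -3, -4), the signed offset is (n·Q − 61)/|n|² = -845/169 = -5.
Q' = Q − 2t·n = (58, 16, 10) − (-10)·(-12, -3, -4) = (-62, -14, -30).

(-62, -14, -30)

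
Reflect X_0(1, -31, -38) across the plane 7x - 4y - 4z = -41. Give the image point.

n = (7, -4, -4), |n|² = 81, n·X_0 − (-41) = 324, so t = 324/81 = 4.
Foot F = X_0 − 4·n = (-27, -15, -22); the reflection is 2F − X_0 = (-55, 1, -6).

(-55, 1, -6)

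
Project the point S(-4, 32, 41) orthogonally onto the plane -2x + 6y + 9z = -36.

(6, 2, -4)

The perpendicular from S has direction n = (-2, 6, 9): r = (-4, 32, 41) + λ(-2, 6, 9).
Substitute into the plane: n·(S + λn) = -36 gives 569 + 121λ = -36, so λ = -5.
Foot = (-4, 32, 41) + (-5)·(-2, 6, 9) = (6, 2, -4).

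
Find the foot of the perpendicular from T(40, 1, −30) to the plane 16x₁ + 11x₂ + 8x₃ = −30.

The perpendicular from T has direction n = (16, 11, 8): r = (40, 1, −30) + λ(16, 11, 8).
Substitute into the plane: n·(T + λn) = -30 gives 411 + 441λ = -30, so λ = -1.
Foot = (40, 1, −30) + (-1)·(16, 11, 8) = (24, −10, −38).

(24, -10, -38)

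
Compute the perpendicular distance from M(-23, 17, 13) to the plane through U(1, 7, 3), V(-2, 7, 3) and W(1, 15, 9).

UV = (-3, 0, 0) and UW = (0, 8, 6), so a normal is n = UV × UW = (0, 18, -24).
n = (0, 18, -24); n·P − 54 = -60; |n| = 30; distance = 60/30 = 2.

2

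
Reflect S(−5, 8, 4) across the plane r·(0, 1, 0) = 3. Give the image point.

n = (0, 1, 0), |n|² = 1, n·S − 3 = 5, so t = 5/1 = 5.
Foot F = S − 5·n = (−5, 3, 4); the reflection is 2F − S = (−5, −2, 4).

(-5, -2, 4)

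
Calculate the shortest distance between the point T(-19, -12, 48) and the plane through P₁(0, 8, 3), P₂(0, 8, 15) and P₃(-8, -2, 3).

P₁P₂ = (0, 0, 12) and P₁P₃ = (-8, -10, 0), so a normal is n = P₁P₂ × P₁P₃ = (120, -96, 0).
d = |120·(-19) + (-96)·(-12) − (-768)| / √(14400 + 9216 + 0) = |-360| / (24√41) = 15/√41.

15/√41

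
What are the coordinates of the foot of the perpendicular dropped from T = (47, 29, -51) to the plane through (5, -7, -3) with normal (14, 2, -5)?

n = (14, 2, -5), |n|² = 225, and n·T − 71 = 900.
t = 900/225 = 4, so the foot is T − t·n = (47, 29, -51) − 4·(14, 2, -5) = (-9, 21, -31).

(-9, 21, -31)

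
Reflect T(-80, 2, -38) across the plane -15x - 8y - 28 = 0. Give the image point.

With n = (-15, -8, 0), the signed offset is (n·T − 28)/|n|² = 1156/289 = 4.
T' = T − 2t·n = (-80, 2, -38) − 8·(-15, -8, 0) = (40, 66, -38).

(40, 66, -38)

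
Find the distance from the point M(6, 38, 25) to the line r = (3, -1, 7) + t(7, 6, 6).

Direction vector d = (7, 6, 6).
AP = (3, 39, 18), and AP × d = (126, 108, -255).
|AP × d|² = 92565 and |d|² = 121, so the distance is √(92565/121) = √765 = 3√85.

3√85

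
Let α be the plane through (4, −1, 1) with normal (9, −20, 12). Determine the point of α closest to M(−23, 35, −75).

n = (9, −20, 12), |n|² = 625, and n·M − 68 = -1875.
t = -1875/625 = -3, so the foot is M − t·n = (−23, 35, −75) − (-3)·(9, −20, 12) = (4, −25, −39).

(4, -25, -39)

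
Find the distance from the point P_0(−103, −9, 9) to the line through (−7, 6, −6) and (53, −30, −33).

3√449

A direction vector is d = (60, −36, −27).
AP = (−96, −15, 15); AP·d = -5625, |AP|² = 9666, |d|² = 5625.
distance² = |AP|² − (AP·d)²/|d|² = 9666 − 31640625/5625 = 4041, so the distance is 3√449.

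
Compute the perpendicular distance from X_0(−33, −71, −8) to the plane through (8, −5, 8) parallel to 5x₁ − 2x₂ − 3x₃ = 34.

25√38/38

Parallel planes share the normal n = (5, −2, −3); since (8, −5, 8) lies on the plane, its equation is 5x₁ − 2x₂ − 3x₃ = 26.
Then n·(−33, −71, −8) − 26 = −25.
|n| = √(25 + 4 + 9) = √38, so the distance is |-25|/√38 = 25√38/38.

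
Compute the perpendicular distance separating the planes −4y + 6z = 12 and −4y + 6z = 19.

With common normal n = (0, −4, 6) (|n| = 2√13), the distance is |12 − 19|/|n| = 7/(2√13) = 7√13/26.

7√13/26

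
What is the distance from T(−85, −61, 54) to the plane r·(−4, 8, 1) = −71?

23/9

d = |(-4)·(-85) + 8·(-61) + 1·54 − (-71)| / √(16 + 64 + 1) = |-23| / 9 = 23/9.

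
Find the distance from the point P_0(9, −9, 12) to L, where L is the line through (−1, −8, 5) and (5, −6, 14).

√29

A direction vector is d = (6, 2, 9).
AP = (10, −1, 7); AP·d = 121, |AP|² = 150, |d|² = 121.
distance² = |AP|² − (AP·d)²/|d|² = 150 − 14641/121 = 29, so the distance is √29.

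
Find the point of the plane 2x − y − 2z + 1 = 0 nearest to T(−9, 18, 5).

(1, 13, -5)

The perpendicular from T has direction n = (2, −1, −2): r = (−9, 18, 5) + μ(2, −1, −2).
Substitute into the plane: n·(T + μn) = -1 gives -46 + 9μ = -1, so μ = 5.
Foot = (−9, 18, 5) + 5·(2, −1, −2) = (1, 13, −5).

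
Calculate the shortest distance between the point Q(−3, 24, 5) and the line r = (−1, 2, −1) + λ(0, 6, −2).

2√41

Direction vector d = (0, 6, −2).
AP = (−2, 22, 6), and AP × d = (−80, −4, −12).
|AP × d|² = 6560 and |d|² = 40, so the distance is √(6560/40) = √164 = 2√41.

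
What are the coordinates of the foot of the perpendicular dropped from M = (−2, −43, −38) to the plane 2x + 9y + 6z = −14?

(8, 2, -8)

n = (2, 9, 6), |n|² = 121, and n·M − (-14) = -605.
t = -605/121 = -5, so the foot is M − t·n = (−2, −43, −38) − (-5)·(2, 9, 6) = (8, 2, −8).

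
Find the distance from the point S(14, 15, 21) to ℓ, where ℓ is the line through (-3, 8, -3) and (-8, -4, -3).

A direction vector is d = (-5, -12, 0).
AP = (17, 7, 24), and AP × d = (288, -120, -169).
|AP × d|² = 125905 and |d|² = 169, so the distance is √(125905/169) = √745.

√745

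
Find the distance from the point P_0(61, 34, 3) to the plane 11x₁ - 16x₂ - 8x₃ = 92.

11/21

d = |11·61 + (-16)·34 + (-8)·3 − 92| / √(121 + 256 + 64) = |11| / 21 = 11/21.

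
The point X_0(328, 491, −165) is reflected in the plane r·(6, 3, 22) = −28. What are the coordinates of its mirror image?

With n = (6, 3, 22), the signed offset is (n·X_0 − (-28))/|n|² = -161/529 = -7/23.
X_0' = X_0 − 2t·n = (328, 491, −165) − (-14/23)·(6, 3, 22) = (7628/23, 11335/23, −3487/23).

(7628/23, 11335/23, -3487/23)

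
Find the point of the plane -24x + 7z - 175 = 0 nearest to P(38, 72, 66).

n = (-24, 0, 7), |n|² = 625, and n·P − 175 = -625.
t = -625/625 = -1, so the foot is P − t·n = (38, 72, 66) − (-1)·(-24, 0, 7) = (14, 72, 73).

(14, 72, 73)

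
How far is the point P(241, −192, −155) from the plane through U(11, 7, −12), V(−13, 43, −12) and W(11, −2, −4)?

UV = (−24, 36, 0) and UW = (0, −9, 8), so a normal is n = UV × UW = (288, 192, 216).
Then n·(241, −192, −155) − 1920 = −2856.
|n| = √(82944 + 36864 + 46656) = 408, so the distance is |-2856|/408 = 7.

7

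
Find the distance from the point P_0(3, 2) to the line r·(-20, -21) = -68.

The normal to the line is n = (-20, -21) with |n| = 29.
|n·P_0 − (-68)| = |-102 − (-68)| = 34, so the distance is 34/29.

34/29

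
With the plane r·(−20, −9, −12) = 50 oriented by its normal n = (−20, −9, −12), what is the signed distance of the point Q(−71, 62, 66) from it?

n·Q − 50 = 20.
|n| = 25, so the signed distance is 20/25 = 4/5.

4/5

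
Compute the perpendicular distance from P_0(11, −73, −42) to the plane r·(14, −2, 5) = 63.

d = |14·11 + (-2)·(-73) + 5·(-42) − 63| / √(196 + 4 + 25) = |27| / 15 = 9/5.

9/5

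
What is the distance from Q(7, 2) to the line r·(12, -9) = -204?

The normal to the line is n = (12, -9) with |n| = 15.
|n·Q − (-204)| = |66 − (-204)| = 270, so the distance is 270/15 = 18.

18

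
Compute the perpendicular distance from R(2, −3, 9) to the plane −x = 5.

n = (−1, 0, 0); n·P − 5 = -7; |n| = 1; distance = 7/1 = 7.

7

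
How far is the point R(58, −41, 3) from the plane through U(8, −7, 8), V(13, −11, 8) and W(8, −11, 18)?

UV = (5, −4, 0) and UW = (0, −4, 10), so a normal is n = UV × UW = (−40, −50, −20).
n = (−40, −50, −20); n·P − (-130) = -200; |n| = 30√5; distance = 200/(30√5) = 4√5/3.

4√5/3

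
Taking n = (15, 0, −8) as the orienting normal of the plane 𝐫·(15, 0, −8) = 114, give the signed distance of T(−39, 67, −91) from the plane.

n·T − 114 = 29.
|n| = 17, so the signed distance is 29/17.

29/17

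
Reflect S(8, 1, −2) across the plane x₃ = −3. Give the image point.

With n = (0, 0, 1), the signed offset is (n·S − (-3))/|n|² = 1/1 = 1.
S' = S − 2t·n = (8, 1, −2) − 2·(0, 0, 1) = (8, 1, −4).

(8, 1, -4)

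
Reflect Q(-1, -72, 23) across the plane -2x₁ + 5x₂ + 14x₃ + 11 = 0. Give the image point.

(-13/9, -638/9, 235/9)

With n = (-2, 5, 14), the signed offset is (n·Q − (-11))/|n|² = -25/225 = -1/9.
Q' = Q − 2t·n = (-1, -72, 23) − (-2/9)·(-2, 5, 14) = (-13/9, -638/9, 235/9).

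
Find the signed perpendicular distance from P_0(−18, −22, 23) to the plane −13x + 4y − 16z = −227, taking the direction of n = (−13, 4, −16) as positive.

5/21

n·P_0 − (-227) = 5.
|n| = 21, so the signed distance is 5/21.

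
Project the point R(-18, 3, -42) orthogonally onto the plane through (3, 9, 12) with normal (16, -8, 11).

n = (16, -8, 11), |n|² = 441, and n·R − 108 = -882.
t = -882/441 = -2, so the foot is R − t·n = (-18, 3, -42) − (-2)·(16, -8, 11) = (14, -13, -20).

(14, -13, -20)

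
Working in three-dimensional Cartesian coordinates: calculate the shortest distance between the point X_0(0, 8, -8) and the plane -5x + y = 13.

Normal vector n = (-5, 1, 0), and n·(0, 8, -8) - 13 = -5.
|n| = √(25 + 1 + 0) = √26, so the distance is |-5|/√26 = 5/√26.

5√26/26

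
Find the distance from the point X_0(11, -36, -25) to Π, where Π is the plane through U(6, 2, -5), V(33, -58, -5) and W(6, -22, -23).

UV = (27, -60, 0) and UW = (0, -24, -18), so a normal is n = UV × UW = (1080, 486, -648).
Then n·(11, -36, -25) - 10692 = -108.
|n| = √(1166400 + 236196 + 419904) = 1350, so the distance is |-108|/1350 = 2/25.

2/25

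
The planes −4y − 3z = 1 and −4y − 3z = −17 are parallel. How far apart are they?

18/5

With common normal n = (0, −4, −3) (|n| = 5), the distance is |1 − (-17)|/|n| = 18/5.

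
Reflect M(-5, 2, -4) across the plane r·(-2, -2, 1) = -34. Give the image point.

(11, 18, -12)

n = (-2, -2, 1), |n|² = 9, n·M − (-34) = 36, so t = 36/9 = 4.
Foot F = M − 4·n = (3, 10, -8); the reflection is 2F − M = (11, 18, -12).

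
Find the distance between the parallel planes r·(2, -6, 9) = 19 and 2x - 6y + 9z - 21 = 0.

With common normal n = (2, -6, 9) (|n| = 11), the distance is |19 − 21|/|n| = 2/11.

2/11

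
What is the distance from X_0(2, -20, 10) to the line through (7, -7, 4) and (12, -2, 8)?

2√41

A direction vector is d = (5, 5, 4).
AP = (-5, -13, 6), and AP × d = (-82, 50, 40).
|AP × d|² = 10824 and |d|² = 66, so the distance is √(10824/66) = √164 = 2√41.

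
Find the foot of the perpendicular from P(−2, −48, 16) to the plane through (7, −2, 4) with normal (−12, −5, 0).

(22, -38, 16)

The perpendicular from P has direction n = (−12, −5, 0): r = (−2, −48, 16) + t(−12, −5, 0).
Substitute into the plane: n·(P + tn) = -74 gives 264 + 169t = -74, so t = -2.
Foot = (−2, −48, 16) + (-2)·(−12, −5, 0) = (22, −38, 16).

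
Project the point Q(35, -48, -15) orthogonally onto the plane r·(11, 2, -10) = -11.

(13, -52, 5)

n = (11, 2, -10), |n|² = 225, and n·Q − (-11) = 450.
t = 450/225 = 2, so the foot is Q − t·n = (35, -48, -15) − 2·(11, 2, -10) = (13, -52, 5).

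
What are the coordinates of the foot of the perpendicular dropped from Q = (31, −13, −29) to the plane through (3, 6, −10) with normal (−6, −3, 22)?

(25, -16, -7)

The perpendicular from Q has direction n = (−6, −3, 22): r = (31, −13, −29) + λ(−6, −3, 22).
Substitute into the plane: n·(Q + λn) = -256 gives -785 + 529λ = -256, so λ = 1.
Foot = (31, −13, −29) + 1·(−6, −3, 22) = (25, −16, −7).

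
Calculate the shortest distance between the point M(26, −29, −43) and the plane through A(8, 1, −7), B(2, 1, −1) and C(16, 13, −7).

AB = (−6, 0, 6) and AC = (8, 12, 0), so a normal is n = AB × AC = (−72, 48, −72).
Then n·(26, −29, −43) − (−24) = −144.
|n| = √(5184 + 2304 + 5184) = 24√22, so the distance is |-144|/(24√22) = 3√22/11.

6/√22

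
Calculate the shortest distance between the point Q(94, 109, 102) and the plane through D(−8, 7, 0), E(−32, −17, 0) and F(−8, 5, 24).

6

DE = (−24, −24, 0) and DF = (0, −2, 24), so a normal is n = DE × DF = (−576, 576, 48).
n = (−576, 576, 48); n·P − 8640 = 4896; |n| = 816; distance = 4896/816 = 6.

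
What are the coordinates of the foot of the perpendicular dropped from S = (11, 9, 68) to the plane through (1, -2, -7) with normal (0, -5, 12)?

The perpendicular from S has direction n = (0, -5, 12): r = (11, 9, 68) + λ(0, -5, 12).
Substitute into the plane: n·(S + λn) = -74 gives 771 + 169λ = -74, so λ = -5.
Foot = (11, 9, 68) + (-5)·(0, -5, 12) = (11, 34, 8).

(11, 34, 8)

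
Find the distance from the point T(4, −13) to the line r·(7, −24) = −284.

624/25

d = |7·4 + (-24)·(-13) − (-284)| / √(49 + 576) = |624|/25 = 624/25.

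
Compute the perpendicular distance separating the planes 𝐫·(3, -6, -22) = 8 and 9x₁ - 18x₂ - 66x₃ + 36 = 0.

20/23

Divide the second equation by 3 to match normals: 3x₁ - 6x₂ - 22x₃ = -12.
Both planes have normal n = (3, -6, -22), |n| = 23. Any point on the first plane is at distance |(-12) − 8|/|n| = 20/23 from the second.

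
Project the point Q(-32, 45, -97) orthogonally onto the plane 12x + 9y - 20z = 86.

The perpendicular from Q has direction n = (12, 9, -20): r = (-32, 45, -97) + λ(12, 9, -20).
Substitute into the plane: n·(Q + λn) = 86 gives 1961 + 625λ = 86, so λ = -3.
Foot = (-32, 45, -97) + (-3)·(12, 9, -20) = (-68, 18, -37).

(-68, 18, -37)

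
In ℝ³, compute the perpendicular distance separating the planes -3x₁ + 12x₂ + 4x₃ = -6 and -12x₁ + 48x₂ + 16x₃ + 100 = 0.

19/13

Divide the second equation by 4 to match normals: -3x₁ + 12x₂ + 4x₃ = -25.
Both planes have normal n = (-3, 12, 4), |n| = 13. Any point on the first plane is at distance |(-25) − (-6)|/|n| = 19/13 from the second.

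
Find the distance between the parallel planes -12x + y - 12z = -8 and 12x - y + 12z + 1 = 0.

Divide the second equation by -1 to match normals: -12x + y - 12z = 1.
Both planes have normal n = (-12, 1, -12), |n| = 17. Any point on the first plane is at distance |1 − (-8)|/|n| = 9/17 from the second.

9/17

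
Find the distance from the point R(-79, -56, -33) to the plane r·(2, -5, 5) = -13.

5√6/3

Normal vector n = (2, -5, 5), and n·(-79, -56, -33) - (-13) = -30.
|n| = √(4 + 25 + 25) = 3√6, so the distance is |-30|/(3√6) = 5√6/3.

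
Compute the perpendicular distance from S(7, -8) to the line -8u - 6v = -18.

The normal to the line is n = (-8, -6) with |n| = 10.
|n·S − (-18)| = |-8 − (-18)| = 10, so the distance is 10/10 = 1.

1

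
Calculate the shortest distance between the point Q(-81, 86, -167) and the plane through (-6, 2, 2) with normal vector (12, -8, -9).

3

The plane has equation n·(r − (-6, 2, 2)) = 0, i.e. n·r = -106.
d = |12·(-81) + (-8)·86 + (-9)·(-167) − (-106)| / √(144 + 64 + 81) = |-51| / 17 = 3.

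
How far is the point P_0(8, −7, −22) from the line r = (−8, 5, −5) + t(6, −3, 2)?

Direction vector d = (6, −3, 2).
AP = (16, −12, −17), and AP × d = (−75, −134, 24).
|AP × d|² = 24157 and |d|² = 49, so the distance is √(24157/49) = √493.

√493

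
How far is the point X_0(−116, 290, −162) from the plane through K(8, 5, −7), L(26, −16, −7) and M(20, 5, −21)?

8

KL = (18, −21, 0) and KM = (12, 0, −14), so a normal is n = KL × KM = (294, 252, 252).
Then n·(−116, 290, −162) − 1848 = −3696.
|n| = √(86436 + 63504 + 63504) = 462, so the distance is |-3696|/462 = 8.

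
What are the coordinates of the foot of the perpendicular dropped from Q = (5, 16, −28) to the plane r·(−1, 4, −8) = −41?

(9, 0, 4)

The perpendicular from Q has direction n = (−1, 4, −8): r = (5, 16, −28) + λ(−1, 4, −8).
Substitute into the plane: n·(Q + λn) = -41 gives 283 + 81λ = -41, so λ = -4.
Foot = (5, 16, −28) + (-4)·(−1, 4, −8) = (9, 0, 4).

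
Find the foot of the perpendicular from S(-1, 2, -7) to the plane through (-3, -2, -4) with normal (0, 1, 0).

The perpendicular from S has direction n = (0, 1, 0): r = (-1, 2, -7) + t(0, 1, 0).
Substitute into the plane: n·(S + tn) = -2 gives 2 + 1t = -2, so t = -4.
Foot = (-1, 2, -7) + (-4)·(0, 1, 0) = (-1, -2, -7).

(-1, -2, -7)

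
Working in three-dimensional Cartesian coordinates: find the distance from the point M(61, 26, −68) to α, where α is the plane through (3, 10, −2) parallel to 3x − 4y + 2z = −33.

22√29/29

Parallel planes share the normal n = (3, −4, 2); since (3, 10, −2) lies on the plane, its equation is 3x − 4y + 2z = -35.
Then n·(61, 26, −68) − (−35) = −22.
|n| = √(9 + 16 + 4) = √29, so the distance is |-22|/√29 = 22/√29.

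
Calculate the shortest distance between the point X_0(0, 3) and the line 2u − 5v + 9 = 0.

6/√29

The normal to the line is n = (2, −5) with |n| = √29.
|n·X_0 − (-9)| = |-15 − (-9)| = 6, so the distance is 6/√29 = 6√29/29.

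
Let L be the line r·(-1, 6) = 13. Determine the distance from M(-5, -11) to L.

2√37

d = |(-1)·(-5) + 6·(-11) − 13| / √(1 + 36) = |-74|/√37 = 2√37.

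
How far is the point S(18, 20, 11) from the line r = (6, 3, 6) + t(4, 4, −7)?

√377

Direction vector d = (4, 4, −7).
AP = (12, 17, 5); AP·d = 81, |AP|² = 458, |d|² = 81.
distance² = |AP|² − (AP·d)²/|d|² = 458 − 6561/81 = 377, so the distance is √377.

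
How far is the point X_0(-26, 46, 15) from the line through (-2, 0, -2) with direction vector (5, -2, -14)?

√2081

Direction vector d = (5, -2, -14).
AP = (-24, 46, 17); AP·d = -450, |AP|² = 2981, |d|² = 225.
distance² = |AP|² − (AP·d)²/|d|² = 2981 − 202500/225 = 2081, so the distance is √2081.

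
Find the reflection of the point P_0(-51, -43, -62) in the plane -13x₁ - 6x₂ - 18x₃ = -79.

n = (-13, -6, -18), |n|² = 529, n·P_0 − (-79) = 2116, so t = 2116/529 = 4.
Foot F = P_0 − 4·n = (1, -19, 10); the reflection is 2F − P_0 = (53, 5, 82).

(53, 5, 82)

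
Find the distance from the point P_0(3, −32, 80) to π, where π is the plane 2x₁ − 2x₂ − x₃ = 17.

9

d = |2·3 + (-2)·(-32) + (-1)·80 − 17| / √(4 + 4 + 1) = |-27| / 3 = 9.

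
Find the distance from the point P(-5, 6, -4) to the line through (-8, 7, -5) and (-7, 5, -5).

A direction vector is d = (1, -2, 0).
AP = (3, -1, 1), and AP × d = (2, 1, -5).
|AP × d|² = 30 and |d|² = 5, so the distance is √(30/5) = √6.

√6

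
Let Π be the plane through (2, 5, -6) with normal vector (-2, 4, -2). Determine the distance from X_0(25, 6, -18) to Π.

9/√6

The plane has equation n·(r − (2, 5, -6)) = 0, i.e. n·r = 28.
d = |(-2)·25 + 4·6 + (-2)·(-18) − 28| / √(4 + 16 + 4) = |-18| / (2√6) = 9/√6.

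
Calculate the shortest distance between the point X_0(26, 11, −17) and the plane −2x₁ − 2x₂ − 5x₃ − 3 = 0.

8√33/33

Normal vector n = (−2, −2, −5), and n·(26, 11, −17) − 3 = 8.
|n| = √(4 + 4 + 25) = √33, so the distance is |8|/√33 = 8√33/33.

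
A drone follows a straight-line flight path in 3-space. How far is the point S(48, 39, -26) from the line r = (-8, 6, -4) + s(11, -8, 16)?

√4709

Direction vector d = (11, -8, 16).
AP = (56, 33, -22); AP·d = 0, |AP|² = 4709, |d|² = 441.
distance² = |AP|² − (AP·d)²/|d|² = 4709 − 0/441 = 4709, so the distance is √4709.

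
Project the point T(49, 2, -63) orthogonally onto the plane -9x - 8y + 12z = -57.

The perpendicular from T has direction n = (-9, -8, 12): r = (49, 2, -63) + t(-9, -8, 12).
Substitute into the plane: n·(T + tn) = -57 gives -1213 + 289t = -57, so t = 4.
Foot = (49, 2, -63) + 4·(-9, -8, 12) = (13, -30, -15).

(13, -30, -15)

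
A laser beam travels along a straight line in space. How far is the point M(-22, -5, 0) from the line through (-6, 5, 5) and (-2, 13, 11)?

2√30

A direction vector is d = (4, 8, 6).
AP = (-16, -10, -5), and AP × d = (-20, 76, -88).
|AP × d|² = 13920 and |d|² = 116, so the distance is √(13920/116) = √120 = 2√30.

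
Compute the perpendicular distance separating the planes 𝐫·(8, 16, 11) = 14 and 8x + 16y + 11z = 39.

Both planes have normal n = (8, 16, 11), |n| = 21. Any point on the first plane is at distance |39 − 14|/|n| = 25/21 from the second.

25/21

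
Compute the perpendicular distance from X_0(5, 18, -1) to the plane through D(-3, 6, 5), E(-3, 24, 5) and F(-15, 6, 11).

4√5/5

DE = (0, 18, 0) and DF = (-12, 0, 6), so a normal is n = DE × DF = (108, 0, 216).
d = |108·5 + 216·(-1) − 756| / √(11664 + 0 + 46656) = |-432| / (108√5) = 4/√5.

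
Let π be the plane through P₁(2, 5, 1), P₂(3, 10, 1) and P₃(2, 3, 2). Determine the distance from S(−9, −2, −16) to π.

14/√30

P₁P₂ = (1, 5, 0) and P₁P₃ = (0, −2, 1), so a normal is n = P₁P₂ × P₁P₃ = (5, −1, −2).
n = (5, −1, −2); n·P − 3 = -14; |n| = √30; distance = 14/√30.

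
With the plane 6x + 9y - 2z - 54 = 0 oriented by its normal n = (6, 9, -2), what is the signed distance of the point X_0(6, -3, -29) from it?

13/11

n·X_0 − 54 = 13.
|n| = 11, so the signed distance is 13/11.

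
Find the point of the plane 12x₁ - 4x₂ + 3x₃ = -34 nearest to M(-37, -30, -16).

(-13, -38, -10)

The perpendicular from M has direction n = (12, -4, 3): r = (-37, -30, -16) + t(12, -4, 3).
Substitute into the plane: n·(M + tn) = -34 gives -372 + 169t = -34, so t = 2.
Foot = (-37, -30, -16) + 2·(12, -4, 3) = (-13, -38, -10).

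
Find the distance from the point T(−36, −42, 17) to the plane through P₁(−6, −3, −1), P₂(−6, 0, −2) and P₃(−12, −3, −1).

3√10/2

P₁P₂ = (0, 3, −1) and P₁P₃ = (−6, 0, 0), so a normal is n = P₁P₂ × P₁P₃ = (0, 6, 18).
Then n·(−36, −42, 17) − (−36) = 90.
|n| = √(0 + 36 + 324) = 6√10, so the distance is |90|/(6√10) = 15/√10.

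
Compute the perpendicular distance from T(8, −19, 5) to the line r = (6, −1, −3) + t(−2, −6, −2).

Direction vector d = (−2, −6, −2).
AP = (2, −18, 8), and AP × d = (84, −12, −48).
|AP × d|² = 9504 and |d|² = 44, so the distance is √(9504/44) = √216 = 6√6.

6√6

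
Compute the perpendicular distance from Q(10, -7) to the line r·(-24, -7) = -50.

The normal to the line is n = (-24, -7) with |n| = 25.
|n·Q − (-50)| = |-191 − (-50)| = 141, so the distance is 141/25.

141/25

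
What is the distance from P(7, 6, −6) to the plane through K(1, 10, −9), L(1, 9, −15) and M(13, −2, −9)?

KL = (0, −1, −6) and KM = (12, −12, 0), so a normal is n = KL × KM = (−72, −72, 12).
d = |(-72)·7 + (-72)·6 + 12·(-6) − (-900)| / √(5184 + 5184 + 144) = |-108| / (12√73) = 9/√73.

9√73/73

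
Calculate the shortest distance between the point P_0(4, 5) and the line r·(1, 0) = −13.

d = |1·4 + 0·5 − (-13)| / √(1 + 0) = |17|/1 = 17.

17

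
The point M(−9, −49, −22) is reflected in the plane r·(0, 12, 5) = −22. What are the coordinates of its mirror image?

n = (0, 12, 5), |n|² = 169, n·M − (-22) = -676, so t = -676/169 = -4.
Foot F = M − (-4)·n = (−9, −1, −2); the reflection is 2F − M = (−9, 47, 18).

(-9, 47, 18)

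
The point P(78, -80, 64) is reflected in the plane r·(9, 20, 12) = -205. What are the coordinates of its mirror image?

(1896/25, -424/5, 1528/25)

n = (9, 20, 12), |n|² = 625, n·P − (-205) = 75, so t = 75/625 = 3/25.
Foot F = P − (3/25)·n = (1923/25, -412/5, 1564/25); the reflection is 2F − P = (1896/25, -424/5, 1528/25).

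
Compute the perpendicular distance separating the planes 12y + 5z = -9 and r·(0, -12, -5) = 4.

Divide the second equation by -1 to match normals: 12y + 5z = -4.
With common normal n = (0, 12, 5) (|n| = 13), the distance is |(-9) − (-4)|/|n| = 5/13.

5/13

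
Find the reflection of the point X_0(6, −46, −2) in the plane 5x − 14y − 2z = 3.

With n = (5, −14, −2), the signed offset is (n·X_0 − 3)/|n|² = 675/225 = 3.
X_0' = X_0 − 2t·n = (6, −46, −2) − 6·(5, −14, −2) = (−24, 38, 10).

(-24, 38, 10)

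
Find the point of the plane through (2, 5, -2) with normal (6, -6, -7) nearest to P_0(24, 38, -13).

(258/11, 424/11, -136/11)

n = (6, -6, -7), |n|² = 121, and n·P_0 − (-4) = 11.
t = 11/121 = 1/11, so the foot is P_0 − t·n = (24, 38, -13) − (1/11)·(6, -6, -7) = (258/11, 424/11, -136/11).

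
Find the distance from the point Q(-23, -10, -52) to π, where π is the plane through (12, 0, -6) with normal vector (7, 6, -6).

The plane has equation n·(r − (12, 0, -6)) = 0, i.e. n·r = 120.
d = |7·(-23) + 6·(-10) + (-6)·(-52) − 120| / √(49 + 36 + 36) = |-29| / 11 = 29/11.

29/11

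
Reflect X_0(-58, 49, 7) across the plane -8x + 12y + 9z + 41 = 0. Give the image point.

n = (-8, 12, 9), |n|² = 289, n·X_0 − (-41) = 1156, so t = 1156/289 = 4.
Foot F = X_0 − 4·n = (-26, 1, -29); the reflection is 2F − X_0 = (6, -47, -65).

(6, -47, -65)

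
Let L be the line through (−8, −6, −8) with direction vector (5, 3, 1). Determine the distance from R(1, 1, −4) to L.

√6

Direction vector d = (5, 3, 1).
AP = (9, 7, 4), and AP × d = (−5, 11, −8).
|AP × d|² = 210 and |d|² = 35, so the distance is √(210/35) = √6.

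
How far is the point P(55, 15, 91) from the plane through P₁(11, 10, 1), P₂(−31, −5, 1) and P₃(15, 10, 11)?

P₁P₂ = (−42, −15, 0) and P₁P₃ = (4, 0, 10), so a normal is n = P₁P₂ × P₁P₃ = (−150, 420, 60).
Then n·(55, 15, 91) − 2610 = 900.
|n| = √(22500 + 176400 + 3600) = 450, so the distance is |900|/450 = 2.

2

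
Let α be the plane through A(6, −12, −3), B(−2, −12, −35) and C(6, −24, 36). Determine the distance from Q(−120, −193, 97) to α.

3

AB = (−8, 0, −32) and AC = (0, −12, 39), so a normal is n = AB × AC = (−384, 312, 96).
n = (−384, 312, 96); n·P − (-6336) = 1512; |n| = 504; distance = 1512/504 = 3.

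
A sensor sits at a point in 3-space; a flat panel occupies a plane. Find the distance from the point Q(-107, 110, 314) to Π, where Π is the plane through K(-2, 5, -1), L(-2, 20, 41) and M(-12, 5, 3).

KL = (0, 15, 42) and KM = (-10, 0, 4), so a normal is n = KL × KM = (60, -420, 150).
d = |60·(-107) + (-420)·110 + 150·314 − (-2370)| / √(3600 + 176400 + 22500) = |-3150| / 450 = 7.

7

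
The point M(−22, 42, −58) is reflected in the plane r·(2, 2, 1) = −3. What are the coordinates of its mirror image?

n = (2, 2, 1), |n|² = 9, n·M − (-3) = -15, so t = -15/9 = -5/3.
Foot F = M − (-5/3)·n = (−56/3, 136/3, −169/3); the reflection is 2F − M = (−46/3, 146/3, −164/3).

(-46/3, 146/3, -164/3)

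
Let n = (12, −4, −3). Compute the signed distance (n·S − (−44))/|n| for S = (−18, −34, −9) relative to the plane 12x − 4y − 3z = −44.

n·S − (-44) = -9.
|n| = 13, so the signed distance is -9/13.

-9/13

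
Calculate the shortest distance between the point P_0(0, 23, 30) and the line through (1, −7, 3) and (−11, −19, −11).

A direction vector is d = (−12, −12, −14).
AP = (−1, 30, 27); AP·d = -726, |AP|² = 1630, |d|² = 484.
distance² = |AP|² − (AP·d)²/|d|² = 1630 − 527076/484 = 541, so the distance is √541.

√541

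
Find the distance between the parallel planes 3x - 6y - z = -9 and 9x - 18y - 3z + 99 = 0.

Divide the second equation by 3 to match normals: 3x - 6y - z = -33.
With common normal n = (3, -6, -1) (|n| = √46), the distance is |(-9) − (-33)|/|n| = 24/√46 = 12√46/23.

12√46/23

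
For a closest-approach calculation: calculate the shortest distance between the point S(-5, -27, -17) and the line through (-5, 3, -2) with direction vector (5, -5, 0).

15√3

Direction vector d = (5, -5, 0).
AP = (0, -30, -15), and AP × d = (-75, -75, 150).
|AP × d|² = 33750 and |d|² = 50, so the distance is √(33750/50) = √675 = 15√3.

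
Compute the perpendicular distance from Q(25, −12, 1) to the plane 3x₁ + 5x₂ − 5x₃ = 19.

n = (3, 5, −5); n·P − 19 = -9; |n| = √59; distance = 9/√59 = 9√59/59.

9√59/59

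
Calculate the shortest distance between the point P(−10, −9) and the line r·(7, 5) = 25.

The normal to the line is n = (7, 5) with |n| = √74.
|n·P − 25| = |-115 − 25| = 140, so the distance is 140/√74 = 70√74/37.

140/√74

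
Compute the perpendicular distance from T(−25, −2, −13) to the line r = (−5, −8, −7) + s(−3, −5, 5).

Direction vector d = (−3, −5, 5).
AP = (−20, 6, −6); AP·d = 0, |AP|² = 472, |d|² = 59.
distance² = |AP|² − (AP·d)²/|d|² = 472 − 0/59 = 472, so the distance is 2√118.

2√118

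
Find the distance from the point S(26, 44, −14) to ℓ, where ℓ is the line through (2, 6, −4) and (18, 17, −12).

A direction vector is d = (16, 11, −8).
AP = (24, 38, −10), and AP × d = (−194, 32, −344).
|AP × d|² = 156996 and |d|² = 441, so the distance is √(156996/441) = √356 = 2√89.

2√89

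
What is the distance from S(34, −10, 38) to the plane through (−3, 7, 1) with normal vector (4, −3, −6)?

23/√61

The plane has equation n·(r − (−3, 7, 1)) = 0, i.e. n·r = -39.
d = |4·34 + (-3)·(-10) + (-6)·38 − (-39)| / √(16 + 9 + 36) = |-23| / √61 = 23/√61.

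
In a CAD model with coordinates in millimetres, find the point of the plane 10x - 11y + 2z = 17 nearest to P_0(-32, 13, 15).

(-12, -9, 19)

n = (10, -11, 2), |n|² = 225, and n·P_0 − 17 = -450.
t = -450/225 = -2, so the foot is P_0 − t·n = (-32, 13, 15) − (-2)·(10, -11, 2) = (-12, -9, 19).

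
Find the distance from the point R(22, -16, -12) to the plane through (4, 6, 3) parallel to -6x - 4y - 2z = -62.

Parallel planes share the normal n = (-6, -4, -2); since (4, 6, 3) lies on the plane, its equation is -6x - 4y - 2z = -54.
Then n·(22, -16, -12) - (-54) = 10.
|n| = √(36 + 16 + 4) = 2√14, so the distance is |10|/(2√14) = 5√14/14.

5/√14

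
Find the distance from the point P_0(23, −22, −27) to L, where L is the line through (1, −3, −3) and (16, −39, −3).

√745

A direction vector is d = (15, −36, 0).
AP = (22, −19, −24); AP·d = 1014, |AP|² = 1421, |d|² = 1521.
distance² = |AP|² − (AP·d)²/|d|² = 1421 − 1028196/1521 = 745, so the distance is √745.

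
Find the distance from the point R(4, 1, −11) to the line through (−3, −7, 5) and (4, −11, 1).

A direction vector is d = (7, −4, −4).
AP = (7, 8, −16), and AP × d = (−96, −84, −84).
|AP × d|² = 23328 and |d|² = 81, so the distance is √(23328/81) = √288 = 12√2.

12√2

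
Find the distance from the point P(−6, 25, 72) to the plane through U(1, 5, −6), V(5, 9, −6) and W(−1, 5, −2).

8

UV = (4, 4, 0) and UW = (−2, 0, 4), so a normal is n = UV × UW = (16, −16, 8).
n = (16, −16, 8); n·P − (-112) = 192; |n| = 24; distance = 192/24 = 8.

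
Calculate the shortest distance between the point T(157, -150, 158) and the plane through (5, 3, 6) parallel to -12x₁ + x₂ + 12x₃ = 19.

Parallel planes share the normal n = (-12, 1, 12); since (5, 3, 6) lies on the plane, its equation is -12x₁ + x₂ + 12x₃ = 15.
d = |(-12)·157 + 1·(-150) + 12·158 − 15| / √(144 + 1 + 144) = |-153| / 17 = 9.

9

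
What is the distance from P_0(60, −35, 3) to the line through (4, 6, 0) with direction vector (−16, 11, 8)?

√857

Direction vector d = (−16, 11, 8).
AP = (56, −41, 3); AP·d = -1323, |AP|² = 4826, |d|² = 441.
distance² = |AP|² − (AP·d)²/|d|² = 4826 − 1750329/441 = 857, so the distance is √857.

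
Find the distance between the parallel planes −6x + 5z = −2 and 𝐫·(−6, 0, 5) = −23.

With common normal n = (−6, 0, 5) (|n| = √61), the distance is |(-2) − (-23)|/|n| = 21/√61.

21/√61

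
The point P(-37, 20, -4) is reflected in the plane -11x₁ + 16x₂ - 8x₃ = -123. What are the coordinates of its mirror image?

(7, -44, 28)

n = (-11, 16, -8), |n|² = 441, n·P − (-123) = 882, so t = 882/441 = 2.
Foot F = P − 2·n = (-15, -12, 12); the reflection is 2F − P = (7, -44, 28).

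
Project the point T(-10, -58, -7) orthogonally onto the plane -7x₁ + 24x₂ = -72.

The perpendicular from T has direction n = (-7, 24, 0): r = (-10, -58, -7) + t(-7, 24, 0).
Substitute into the plane: n·(T + tn) = -72 gives -1322 + 625t = -72, so t = 2.
Foot = (-10, -58, -7) + 2·(-7, 24, 0) = (-24, -10, -7).

(-24, -10, -7)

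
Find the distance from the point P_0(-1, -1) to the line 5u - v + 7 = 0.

3√26/26

d = |5·(-1) + (-1)·(-1) − (-7)| / √(25 + 1) = |3|/√26 = 3√26/26.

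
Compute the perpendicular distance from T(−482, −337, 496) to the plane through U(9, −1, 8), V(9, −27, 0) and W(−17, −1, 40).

8

UV = (0, −26, −8) and UW = (−26, 0, 32), so a normal is n = UV × UW = (−832, 208, −676).
Then n·(−482, −337, 496) − (−13104) = 8736.
|n| = √(692224 + 43264 + 456976) = 1092, so the distance is |8736|/1092 = 8.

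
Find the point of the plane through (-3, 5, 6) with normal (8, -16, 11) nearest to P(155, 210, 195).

The perpendicular from P has direction n = (8, -16, 11): r = (155, 210, 195) + t(8, -16, 11).
Substitute into the plane: n·(P + tn) = -38 gives 25 + 441t = -38, so t = -1/7.
Foot = (155, 210, 195) + (-1/7)·(8, -16, 11) = (1077/7, 1486/7, 1354/7).

(1077/7, 1486/7, 1354/7)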